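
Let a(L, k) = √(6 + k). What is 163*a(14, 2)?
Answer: 326*√2 ≈ 461.03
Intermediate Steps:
163*a(14, 2) = 163*√(6 + 2) = 163*√8 = 163*(2*√2) = 326*√2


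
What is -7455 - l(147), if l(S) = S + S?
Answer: -7749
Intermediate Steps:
l(S) = 2*S
-7455 - l(147) = -7455 - 2*147 = -7455 - 1*294 = -7455 - 294 = -7749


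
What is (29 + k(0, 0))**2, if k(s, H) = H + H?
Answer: 841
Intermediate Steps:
k(s, H) = 2*H
(29 + k(0, 0))**2 = (29 + 2*0)**2 = (29 + 0)**2 = 29**2 = 841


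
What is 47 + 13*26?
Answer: 385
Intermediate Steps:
47 + 13*26 = 47 + 338 = 385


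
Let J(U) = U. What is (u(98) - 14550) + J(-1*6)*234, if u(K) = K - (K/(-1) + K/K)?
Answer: -15759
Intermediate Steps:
u(K) = -1 + 2*K (u(K) = K - (K*(-1) + 1) = K - (-K + 1) = K - (1 - K) = K + (-1 + K) = -1 + 2*K)
(u(98) - 14550) + J(-1*6)*234 = ((-1 + 2*98) - 14550) - 1*6*234 = ((-1 + 196) - 14550) - 6*234 = (195 - 14550) - 1404 = -14355 - 1404 = -15759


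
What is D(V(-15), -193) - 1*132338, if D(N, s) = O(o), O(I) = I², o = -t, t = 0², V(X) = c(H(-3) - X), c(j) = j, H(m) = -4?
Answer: -132338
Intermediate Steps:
V(X) = -4 - X
t = 0
o = 0 (o = -1*0 = 0)
D(N, s) = 0 (D(N, s) = 0² = 0)
D(V(-15), -193) - 1*132338 = 0 - 1*132338 = 0 - 132338 = -132338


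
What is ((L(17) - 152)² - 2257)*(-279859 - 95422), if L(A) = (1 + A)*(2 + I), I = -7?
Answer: -21130947267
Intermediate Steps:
L(A) = -5 - 5*A (L(A) = (1 + A)*(2 - 7) = (1 + A)*(-5) = -5 - 5*A)
((L(17) - 152)² - 2257)*(-279859 - 95422) = (((-5 - 5*17) - 152)² - 2257)*(-279859 - 95422) = (((-5 - 85) - 152)² - 2257)*(-375281) = ((-90 - 152)² - 2257)*(-375281) = ((-242)² - 2257)*(-375281) = (58564 - 2257)*(-375281) = 56307*(-375281) = -21130947267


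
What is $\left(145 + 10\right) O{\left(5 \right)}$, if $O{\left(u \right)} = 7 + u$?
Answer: $1860$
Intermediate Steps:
$\left(145 + 10\right) O{\left(5 \right)} = \left(145 + 10\right) \left(7 + 5\right) = 155 \cdot 12 = 1860$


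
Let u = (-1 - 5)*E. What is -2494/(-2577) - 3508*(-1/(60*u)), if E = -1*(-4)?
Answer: -454063/309240 ≈ -1.4683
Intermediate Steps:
E = 4
u = -24 (u = (-1 - 5)*4 = -6*4 = -24)
-2494/(-2577) - 3508*(-1/(60*u)) = -2494/(-2577) - 3508/((-60*(-24))) = -2494*(-1/2577) - 3508/1440 = 2494/2577 - 3508*1/1440 = 2494/2577 - 877/360 = -454063/309240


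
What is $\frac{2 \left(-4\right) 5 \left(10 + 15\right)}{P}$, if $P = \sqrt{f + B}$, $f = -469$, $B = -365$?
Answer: $\frac{500 i \sqrt{834}}{417} \approx 34.627 i$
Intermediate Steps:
$P = i \sqrt{834}$ ($P = \sqrt{-469 - 365} = \sqrt{-834} = i \sqrt{834} \approx 28.879 i$)
$\frac{2 \left(-4\right) 5 \left(10 + 15\right)}{P} = \frac{2 \left(-4\right) 5 \left(10 + 15\right)}{i \sqrt{834}} = \left(-8\right) 5 \cdot 25 \left(- \frac{i \sqrt{834}}{834}\right) = \left(-40\right) 25 \left(- \frac{i \sqrt{834}}{834}\right) = - 1000 \left(- \frac{i \sqrt{834}}{834}\right) = \frac{500 i \sqrt{834}}{417}$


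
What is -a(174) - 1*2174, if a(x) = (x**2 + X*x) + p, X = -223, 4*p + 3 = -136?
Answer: 25547/4 ≈ 6386.8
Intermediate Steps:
p = -139/4 (p = -3/4 + (1/4)*(-136) = -3/4 - 34 = -139/4 ≈ -34.750)
a(x) = -139/4 + x**2 - 223*x (a(x) = (x**2 - 223*x) - 139/4 = -139/4 + x**2 - 223*x)
-a(174) - 1*2174 = -(-139/4 + 174**2 - 223*174) - 1*2174 = -(-139/4 + 30276 - 38802) - 2174 = -1*(-34243/4) - 2174 = 34243/4 - 2174 = 25547/4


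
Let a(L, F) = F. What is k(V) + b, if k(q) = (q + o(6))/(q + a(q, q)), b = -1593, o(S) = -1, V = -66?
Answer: -210209/132 ≈ -1592.5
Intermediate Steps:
k(q) = (-1 + q)/(2*q) (k(q) = (q - 1)/(q + q) = (-1 + q)/((2*q)) = (-1 + q)*(1/(2*q)) = (-1 + q)/(2*q))
k(V) + b = (½)*(-1 - 66)/(-66) - 1593 = (½)*(-1/66)*(-67) - 1593 = 67/132 - 1593 = -210209/132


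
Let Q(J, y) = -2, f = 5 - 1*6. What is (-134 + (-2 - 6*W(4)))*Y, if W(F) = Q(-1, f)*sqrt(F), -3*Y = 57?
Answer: 2128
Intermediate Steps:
Y = -19 (Y = -1/3*57 = -19)
f = -1 (f = 5 - 6 = -1)
W(F) = -2*sqrt(F)
(-134 + (-2 - 6*W(4)))*Y = (-134 + (-2 - (-12)*sqrt(4)))*(-19) = (-134 + (-2 - (-12)*2))*(-19) = (-134 + (-2 - 6*(-4)))*(-19) = (-134 + (-2 + 24))*(-19) = (-134 + 22)*(-19) = -112*(-19) = 2128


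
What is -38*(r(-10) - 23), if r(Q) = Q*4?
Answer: 2394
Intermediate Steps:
r(Q) = 4*Q
-38*(r(-10) - 23) = -38*(4*(-10) - 23) = -38*(-40 - 23) = -38*(-63) = 2394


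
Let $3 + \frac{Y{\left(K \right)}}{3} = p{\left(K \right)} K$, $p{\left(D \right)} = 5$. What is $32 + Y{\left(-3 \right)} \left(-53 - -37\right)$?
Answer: $896$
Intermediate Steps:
$Y{\left(K \right)} = -9 + 15 K$ ($Y{\left(K \right)} = -9 + 3 \cdot 5 K = -9 + 15 K$)
$32 + Y{\left(-3 \right)} \left(-53 - -37\right) = 32 + \left(-9 + 15 \left(-3\right)\right) \left(-53 - -37\right) = 32 + \left(-9 - 45\right) \left(-53 + 37\right) = 32 - -864 = 32 + 864 = 896$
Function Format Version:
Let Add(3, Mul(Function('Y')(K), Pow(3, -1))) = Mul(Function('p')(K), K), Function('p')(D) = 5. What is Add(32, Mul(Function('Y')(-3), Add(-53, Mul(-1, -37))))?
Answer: 896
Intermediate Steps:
Function('Y')(K) = Add(-9, Mul(15, K)) (Function('Y')(K) = Add(-9, Mul(3, Mul(5, K))) = Add(-9, Mul(15, K)))
Add(32, Mul(Function('Y')(-3), Add(-53, Mul(-1, -37)))) = Add(32, Mul(Add(-9, Mul(15, -3)), Add(-53, Mul(-1, -37)))) = Add(32, Mul(Add(-9, -45), Add(-53, 37))) = Add(32, Mul(-54, -16)) = Add(32, 864) = 896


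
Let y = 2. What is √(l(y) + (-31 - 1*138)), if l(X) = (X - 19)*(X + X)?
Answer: I*√237 ≈ 15.395*I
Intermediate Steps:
l(X) = 2*X*(-19 + X) (l(X) = (-19 + X)*(2*X) = 2*X*(-19 + X))
√(l(y) + (-31 - 1*138)) = √(2*2*(-19 + 2) + (-31 - 1*138)) = √(2*2*(-17) + (-31 - 138)) = √(-68 - 169) = √(-237) = I*√237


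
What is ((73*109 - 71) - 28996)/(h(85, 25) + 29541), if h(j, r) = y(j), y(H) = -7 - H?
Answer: -21110/29449 ≈ -0.71683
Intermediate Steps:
h(j, r) = -7 - j
((73*109 - 71) - 28996)/(h(85, 25) + 29541) = ((73*109 - 71) - 28996)/((-7 - 1*85) + 29541) = ((7957 - 71) - 28996)/((-7 - 85) + 29541) = (7886 - 28996)/(-92 + 29541) = -21110/29449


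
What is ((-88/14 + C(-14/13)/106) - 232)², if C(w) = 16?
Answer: 7805369104/137641 ≈ 56708.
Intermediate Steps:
((-88/14 + C(-14/13)/106) - 232)² = ((-88/14 + 16/106) - 232)² = ((-88*1/14 + 16*(1/106)) - 232)² = ((-44/7 + 8/53) - 232)² = (-2276/371 - 232)² = (-88348/371)² = 7805369104/137641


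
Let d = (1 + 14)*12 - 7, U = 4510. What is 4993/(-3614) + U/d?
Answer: 15435351/625222 ≈ 24.688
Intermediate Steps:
d = 173 (d = 15*12 - 7 = 180 - 7 = 173)
4993/(-3614) + U/d = 4993/(-3614) + 4510/173 = 4993*(-1/3614) + 4510*(1/173) = -4993/3614 + 4510/173 = 15435351/625222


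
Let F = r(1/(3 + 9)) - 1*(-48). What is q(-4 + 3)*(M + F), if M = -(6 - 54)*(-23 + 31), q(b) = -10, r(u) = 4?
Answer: -4360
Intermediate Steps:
F = 52 (F = 4 - 1*(-48) = 4 + 48 = 52)
M = 384 (M = -(-48)*8 = -1*(-384) = 384)
q(-4 + 3)*(M + F) = -10*(384 + 52) = -10*436 = -4360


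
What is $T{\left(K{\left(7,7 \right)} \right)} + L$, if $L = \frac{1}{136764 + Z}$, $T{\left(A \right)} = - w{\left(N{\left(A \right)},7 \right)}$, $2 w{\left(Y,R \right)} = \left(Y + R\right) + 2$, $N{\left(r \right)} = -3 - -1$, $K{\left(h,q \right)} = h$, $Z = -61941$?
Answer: $- \frac{523759}{149646} \approx -3.5$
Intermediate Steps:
$N{\left(r \right)} = -2$ ($N{\left(r \right)} = -3 + 1 = -2$)
$w{\left(Y,R \right)} = 1 + \frac{R}{2} + \frac{Y}{2}$ ($w{\left(Y,R \right)} = \frac{\left(Y + R\right) + 2}{2} = \frac{\left(R + Y\right) + 2}{2} = \frac{2 + R + Y}{2} = 1 + \frac{R}{2} + \frac{Y}{2}$)
$T{\left(A \right)} = - \frac{7}{2}$ ($T{\left(A \right)} = - (1 + \frac{1}{2} \cdot 7 + \frac{1}{2} \left(-2\right)) = - (1 + \frac{7}{2} - 1) = \left(-1\right) \frac{7}{2} = - \frac{7}{2}$)
$L = \frac{1}{74823}$ ($L = \frac{1}{136764 - 61941} = \frac{1}{74823} \approx 1.3365 \cdot 10^{-5}$)
$T{\left(K{\left(7,7 \right)} \right)} + L = - \frac{7}{2} + \frac{1}{74823} = - \frac{523759}{149646}$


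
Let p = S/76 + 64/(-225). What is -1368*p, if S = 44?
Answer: -10072/25 ≈ -402.88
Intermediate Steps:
p = 1259/4275 (p = 44/76 + 64/(-225) = 44*(1/76) + 64*(-1/225) = 11/19 - 64/225 = 1259/4275 ≈ 0.29450)
-1368*p = -1368*1259/4275 = -10072/25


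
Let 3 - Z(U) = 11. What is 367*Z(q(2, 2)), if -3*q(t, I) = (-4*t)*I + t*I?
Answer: -2936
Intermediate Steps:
q(t, I) = I*t (q(t, I) = -((-4*t)*I + t*I)/3 = -(-4*I*t + I*t)/3 = -(-1)*I*t = I*t)
Z(U) = -8 (Z(U) = 3 - 1*11 = 3 - 11 = -8)
367*Z(q(2, 2)) = 367*(-8) = -2936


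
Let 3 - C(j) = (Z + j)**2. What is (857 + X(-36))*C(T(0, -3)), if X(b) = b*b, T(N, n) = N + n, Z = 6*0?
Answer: -12918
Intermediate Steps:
Z = 0
X(b) = b**2
C(j) = 3 - j**2 (C(j) = 3 - (0 + j)**2 = 3 - j**2)
(857 + X(-36))*C(T(0, -3)) = (857 + (-36)**2)*(3 - (0 - 3)**2) = (857 + 1296)*(3 - 1*(-3)**2) = 2153*(3 - 1*9) = 2153*(3 - 9) = 2153*(-6) = -12918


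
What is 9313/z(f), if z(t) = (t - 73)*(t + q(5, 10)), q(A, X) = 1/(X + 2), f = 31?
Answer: -18626/2611 ≈ -7.1337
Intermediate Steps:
q(A, X) = 1/(2 + X)
z(t) = (-73 + t)*(1/12 + t) (z(t) = (t - 73)*(t + 1/(2 + 10)) = (-73 + t)*(t + 1/12) = (-73 + t)*(1/12 + t))
9313/z(f) = 9313/(-73/12 + 31² - 875/12*31) = 9313/(-73/12 + 961 - 27125/12) = 9313/(-2611/2) = 9313*(-2/2611) = -18626/2611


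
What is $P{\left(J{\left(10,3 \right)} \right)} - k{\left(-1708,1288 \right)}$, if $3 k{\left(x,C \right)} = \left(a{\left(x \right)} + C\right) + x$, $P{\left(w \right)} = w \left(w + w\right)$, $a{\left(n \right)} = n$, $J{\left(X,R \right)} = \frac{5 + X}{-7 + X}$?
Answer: $\frac{2278}{3} \approx 759.33$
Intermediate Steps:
$J{\left(X,R \right)} = \frac{5 + X}{-7 + X}$
$P{\left(w \right)} = 2 w^{2}$ ($P{\left(w \right)} = w 2 w = 2 w^{2}$)
$k{\left(x,C \right)} = \frac{C}{3} + \frac{2 x}{3}$ ($k{\left(x,C \right)} = \frac{\left(x + C\right) + x}{3} = \frac{\left(C + x\right) + x}{3} = \frac{C + 2 x}{3} = \frac{C}{3} + \frac{2 x}{3}$)
$P{\left(J{\left(10,3 \right)} \right)} - k{\left(-1708,1288 \right)} = 2 \left(\frac{5 + 10}{-7 + 10}\right)^{2} - \left(\frac{1}{3} \cdot 1288 + \frac{2}{3} \left(-1708\right)\right) = 2 \left(\frac{1}{3} \cdot 15\right)^{2} - \left(\frac{1288}{3} - \frac{3416}{3}\right) = 2 \left(\frac{1}{3} \cdot 15\right)^{2} - - \frac{2128}{3} = 2 \cdot 5^{2} + \frac{2128}{3} = 2 \cdot 25 + \frac{2128}{3} = 50 + \frac{2128}{3} = \frac{2278}{3}$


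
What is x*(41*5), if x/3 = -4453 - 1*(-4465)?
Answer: 7380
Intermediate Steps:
x = 36 (x = 3*(-4453 - 1*(-4465)) = 3*(-4453 + 4465) = 3*12 = 36)
x*(41*5) = 36*(41*5) = 36*205 = 7380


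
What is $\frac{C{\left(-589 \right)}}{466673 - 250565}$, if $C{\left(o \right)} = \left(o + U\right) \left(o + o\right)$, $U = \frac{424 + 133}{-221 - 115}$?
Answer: $\frac{116893529}{36306144} \approx 3.2197$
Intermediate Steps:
$U = - \frac{557}{336}$ ($U = \frac{557}{-336} = 557 \left(- \frac{1}{336}\right) = - \frac{557}{336} \approx -1.6577$)
$C{\left(o \right)} = 2 o \left(- \frac{557}{336} + o\right)$ ($C{\left(o \right)} = \left(o - \frac{557}{336}\right) \left(o + o\right) = \left(- \frac{557}{336} + o\right) 2 o = 2 o \left(- \frac{557}{336} + o\right)$)
$\frac{C{\left(-589 \right)}}{466673 - 250565} = \frac{\frac{1}{168} \left(-589\right) \left(-557 + 336 \left(-589\right)\right)}{466673 - 250565} = \frac{\frac{1}{168} \left(-589\right) \left(-557 - 197904\right)}{216108} = \frac{1}{168} \left(-589\right) \left(-198461\right) \frac{1}{216108} = \frac{116893529}{168} \cdot \frac{1}{216108} = \frac{116893529}{36306144}$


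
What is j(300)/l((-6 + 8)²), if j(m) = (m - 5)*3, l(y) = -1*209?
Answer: -885/209 ≈ -4.2345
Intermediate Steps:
l(y) = -209
j(m) = -15 + 3*m (j(m) = (-5 + m)*3 = -15 + 3*m)
j(300)/l((-6 + 8)²) = (-15 + 3*300)/(-209) = (-15 + 900)*(-1/209) = 885*(-1/209) = -885/209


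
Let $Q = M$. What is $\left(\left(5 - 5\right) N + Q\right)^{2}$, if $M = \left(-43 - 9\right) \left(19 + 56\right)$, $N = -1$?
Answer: $15210000$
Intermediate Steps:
$M = -3900$ ($M = \left(-52\right) 75 = -3900$)
$Q = -3900$
$\left(\left(5 - 5\right) N + Q\right)^{2} = \left(\left(5 - 5\right) \left(-1\right) - 3900\right)^{2} = \left(0 \left(-1\right) - 3900\right)^{2} = \left(0 - 3900\right)^{2} = \left(-3900\right)^{2} = 15210000$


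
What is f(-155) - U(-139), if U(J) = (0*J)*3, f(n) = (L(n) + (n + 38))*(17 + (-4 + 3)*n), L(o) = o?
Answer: -46784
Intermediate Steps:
f(n) = (17 - n)*(38 + 2*n) (f(n) = (n + (n + 38))*(17 + (-4 + 3)*n) = (n + (38 + n))*(17 - n) = (38 + 2*n)*(17 - n) = (17 - n)*(38 + 2*n))
U(J) = 0 (U(J) = 0*3 = 0)
f(-155) - U(-139) = (646 - 4*(-155) - 2*(-155)²) - 1*0 = (646 + 620 - 2*24025) + 0 = (646 + 620 - 48050) + 0 = -46784 + 0 = -46784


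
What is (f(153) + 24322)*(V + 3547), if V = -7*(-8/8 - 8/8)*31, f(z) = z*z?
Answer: 190017111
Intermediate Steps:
f(z) = z**2
V = 434 (V = -7*(-8*1/8 - 8*1/8)*31 = -7*(-1 - 1)*31 = -7*(-2)*31 = 14*31 = 434)
(f(153) + 24322)*(V + 3547) = (153**2 + 24322)*(434 + 3547) = (23409 + 24322)*3981 = 47731*3981 = 190017111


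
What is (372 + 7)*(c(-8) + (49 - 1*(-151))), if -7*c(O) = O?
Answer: 533632/7 ≈ 76233.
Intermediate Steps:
c(O) = -O/7
(372 + 7)*(c(-8) + (49 - 1*(-151))) = (372 + 7)*(-1/7*(-8) + (49 - 1*(-151))) = 379*(8/7 + (49 + 151)) = 379*(8/7 + 200) = 379*(1408/7) = 533632/7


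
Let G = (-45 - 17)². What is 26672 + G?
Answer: 30516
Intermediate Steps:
G = 3844 (G = (-62)² = 3844)
26672 + G = 26672 + 3844 = 30516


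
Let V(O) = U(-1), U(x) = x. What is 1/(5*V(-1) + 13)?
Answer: ⅛ ≈ 0.12500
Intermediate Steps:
V(O) = -1
1/(5*V(-1) + 13) = 1/(5*(-1) + 13) = 1/(-5 + 13) = 1/8 = ⅛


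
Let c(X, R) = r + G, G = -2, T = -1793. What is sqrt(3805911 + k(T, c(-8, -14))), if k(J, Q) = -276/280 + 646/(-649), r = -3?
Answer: sqrt(7854958154898470)/45430 ≈ 1950.9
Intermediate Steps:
c(X, R) = -5 (c(X, R) = -3 - 2 = -5)
k(J, Q) = -90001/45430 (k(J, Q) = -276*1/280 + 646*(-1/649) = -69/70 - 646/649 = -90001/45430)
sqrt(3805911 + k(T, c(-8, -14))) = sqrt(3805911 - 90001/45430) = sqrt(172902446729/45430) = sqrt(7854958154898470)/45430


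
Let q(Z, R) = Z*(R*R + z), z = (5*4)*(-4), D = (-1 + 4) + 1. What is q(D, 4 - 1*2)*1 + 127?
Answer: -177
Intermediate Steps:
D = 4 (D = 3 + 1 = 4)
z = -80 (z = 20*(-4) = -80)
q(Z, R) = Z*(-80 + R²) (q(Z, R) = Z*(R*R - 80) = Z*(R² - 80) = Z*(-80 + R²))
q(D, 4 - 1*2)*1 + 127 = (4*(-80 + (4 - 1*2)²))*1 + 127 = (4*(-80 + (4 - 2)²))*1 + 127 = (4*(-80 + 2²))*1 + 127 = (4*(-80 + 4))*1 + 127 = (4*(-76))*1 + 127 = -304*1 + 127 = -304 + 127 = -177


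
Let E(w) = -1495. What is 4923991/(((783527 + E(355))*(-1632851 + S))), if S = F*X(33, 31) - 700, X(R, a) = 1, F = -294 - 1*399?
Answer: -4923991/1278031103808 ≈ -3.8528e-6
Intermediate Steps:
F = -693 (F = -294 - 399 = -693)
S = -1393 (S = -693*1 - 700 = -693 - 700 = -1393)
4923991/(((783527 + E(355))*(-1632851 + S))) = 4923991/(((783527 - 1495)*(-1632851 - 1393))) = 4923991/((782032*(-1634244))) = 4923991/(-1278031103808) = 4923991*(-1/1278031103808) = -4923991/1278031103808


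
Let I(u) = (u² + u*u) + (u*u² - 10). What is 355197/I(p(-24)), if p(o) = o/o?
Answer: -355197/7 ≈ -50742.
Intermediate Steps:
p(o) = 1
I(u) = -10 + u³ + 2*u² (I(u) = (u² + u²) + (u³ - 10) = 2*u² + (-10 + u³) = -10 + u³ + 2*u²)
355197/I(p(-24)) = 355197/(-10 + 1³ + 2*1²) = 355197/(-10 + 1 + 2*1) = 355197/(-10 + 1 + 2) = 355197/(-7) = 355197*(-⅐) = -355197/7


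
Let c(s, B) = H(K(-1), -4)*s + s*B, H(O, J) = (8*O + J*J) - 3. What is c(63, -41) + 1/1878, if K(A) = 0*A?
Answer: -3312791/1878 ≈ -1764.0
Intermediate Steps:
K(A) = 0
H(O, J) = -3 + J² + 8*O (H(O, J) = (8*O + J²) - 3 = (J² + 8*O) - 3 = -3 + J² + 8*O)
c(s, B) = 13*s + B*s (c(s, B) = (-3 + (-4)² + 8*0)*s + s*B = (-3 + 16 + 0)*s + B*s = 13*s + B*s)
c(63, -41) + 1/1878 = 63*(13 - 41) + 1/1878 = 63*(-28) + 1/1878 = -1764 + 1/1878 = -3312791/1878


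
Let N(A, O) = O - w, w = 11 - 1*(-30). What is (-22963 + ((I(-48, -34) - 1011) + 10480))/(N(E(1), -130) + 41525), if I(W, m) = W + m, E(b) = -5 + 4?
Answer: -6788/20677 ≈ -0.32829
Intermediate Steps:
E(b) = -1
w = 41 (w = 11 + 30 = 41)
N(A, O) = -41 + O (N(A, O) = O - 1*41 = O - 41 = -41 + O)
(-22963 + ((I(-48, -34) - 1011) + 10480))/(N(E(1), -130) + 41525) = (-22963 + (((-48 - 34) - 1011) + 10480))/((-41 - 130) + 41525) = (-22963 + ((-82 - 1011) + 10480))/(-171 + 41525) = (-22963 + (-1093 + 10480))/41354 = (-22963 + 9387)*(1/41354) = -13576*1/41354 = -6788/20677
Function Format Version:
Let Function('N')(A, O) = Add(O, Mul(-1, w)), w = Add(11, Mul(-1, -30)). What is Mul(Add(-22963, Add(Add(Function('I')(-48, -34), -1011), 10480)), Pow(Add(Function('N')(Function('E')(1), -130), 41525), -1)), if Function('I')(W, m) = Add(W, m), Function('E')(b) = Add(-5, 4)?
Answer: Rational(-6788, 20677) ≈ -0.32829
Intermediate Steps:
Function('E')(b) = -1
w = 41 (w = Add(11, 30) = 41)
Function('N')(A, O) = Add(-41, O) (Function('N')(A, O) = Add(O, Mul(-1, 41)) = Add(O, -41) = Add(-41, O))
Mul(Add(-22963, Add(Add(Function('I')(-48, -34), -1011), 10480)), Pow(Add(Function('N')(Function('E')(1), -130), 41525), -1)) = Mul(Add(-22963, Add(Add(Add(-48, -34), -1011), 10480)), Pow(Add(Add(-41, -130), 41525), -1)) = Mul(Add(-22963, Add(Add(-82, -1011), 10480)), Pow(Add(-171, 41525), -1)) = Mul(Add(-22963, Add(-1093, 10480)), Pow(41354, -1)) = Mul(Add(-22963, 9387), Rational(1, 41354)) = Mul(-13576, Rational(1, 41354)) = Rational(-6788, 20677)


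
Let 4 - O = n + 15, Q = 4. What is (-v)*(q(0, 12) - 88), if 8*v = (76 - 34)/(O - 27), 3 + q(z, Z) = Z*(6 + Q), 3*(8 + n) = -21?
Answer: 609/92 ≈ 6.6196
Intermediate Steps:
n = -15 (n = -8 + (⅓)*(-21) = -8 - 7 = -15)
O = 4 (O = 4 - (-15 + 15) = 4 - 1*0 = 4 + 0 = 4)
q(z, Z) = -3 + 10*Z (q(z, Z) = -3 + Z*(6 + 4) = -3 + Z*10 = -3 + 10*Z)
v = -21/92 (v = ((76 - 34)/(4 - 27))/8 = (42/(-23))/8 = (42*(-1/23))/8 = (⅛)*(-42/23) = -21/92 ≈ -0.22826)
(-v)*(q(0, 12) - 88) = (-1*(-21/92))*((-3 + 10*12) - 88) = 21*((-3 + 120) - 88)/92 = 21*(117 - 88)/92 = (21/92)*29 = 609/92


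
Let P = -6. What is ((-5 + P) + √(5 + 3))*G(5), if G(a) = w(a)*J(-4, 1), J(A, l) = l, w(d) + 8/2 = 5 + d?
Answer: -66 + 12*√2 ≈ -49.029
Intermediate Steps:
w(d) = 1 + d (w(d) = -4 + (5 + d) = 1 + d)
G(a) = 1 + a (G(a) = (1 + a)*1 = 1 + a)
((-5 + P) + √(5 + 3))*G(5) = ((-5 - 6) + √(5 + 3))*(1 + 5) = (-11 + √8)*6 = (-11 + 2*√2)*6 = -66 + 12*√2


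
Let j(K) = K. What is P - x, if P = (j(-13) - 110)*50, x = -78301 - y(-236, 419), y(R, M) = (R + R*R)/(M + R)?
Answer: 13259093/183 ≈ 72454.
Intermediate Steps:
y(R, M) = (R + R²)/(M + R)
x = -14384543/183 (x = -78301 - (-236)*(1 - 236)/(419 - 236) = -78301 - (-236)*(-235)/183 = -78301 - 1*55460/183 = -78301 - 55460/183 = -14384543/183 ≈ -78604.)
P = -6150 (P = (-13 - 110)*50 = -123*50 = -6150)
P - x = -6150 - 1*(-14384543/183) = -6150 + 14384543/183 = 13259093/183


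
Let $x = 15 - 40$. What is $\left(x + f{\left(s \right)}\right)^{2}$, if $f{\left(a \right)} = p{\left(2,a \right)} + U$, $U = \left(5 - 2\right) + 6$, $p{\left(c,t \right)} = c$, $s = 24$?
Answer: $196$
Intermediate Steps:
$U = 9$ ($U = 3 + 6 = 9$)
$f{\left(a \right)} = 11$ ($f{\left(a \right)} = 2 + 9 = 11$)
$x = -25$ ($x = 15 - 40 = -25$)
$\left(x + f{\left(s \right)}\right)^{2} = \left(-25 + 11\right)^{2} = \left(-14\right)^{2} = 196$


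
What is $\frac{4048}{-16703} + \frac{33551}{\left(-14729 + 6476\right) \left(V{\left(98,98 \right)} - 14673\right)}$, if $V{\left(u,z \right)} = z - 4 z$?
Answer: $- \frac{71351326985}{294742691379} \approx -0.24208$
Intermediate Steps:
$V{\left(u,z \right)} = - 3 z$
$\frac{4048}{-16703} + \frac{33551}{\left(-14729 + 6476\right) \left(V{\left(98,98 \right)} - 14673\right)} = \frac{4048}{-16703} + \frac{33551}{\left(-14729 + 6476\right) \left(\left(-3\right) 98 - 14673\right)} = 4048 \left(- \frac{1}{16703}\right) + \frac{33551}{\left(-8253\right) \left(-294 - 14673\right)} = - \frac{4048}{16703} + \frac{33551}{\left(-8253\right) \left(-14967\right)} = - \frac{4048}{16703} + \frac{33551}{123522651} = - \frac{4048}{16703} + 33551 \cdot \frac{1}{123522651} = - \frac{4048}{16703} + \frac{4793}{17646093} = - \frac{71351326985}{294742691379}$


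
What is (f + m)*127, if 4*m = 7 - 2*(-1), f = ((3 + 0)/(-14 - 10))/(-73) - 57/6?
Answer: -537591/584 ≈ -920.53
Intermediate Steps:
f = -5547/584 (f = (3/(-24))*(-1/73) - 57*⅙ = (3*(-1/24))*(-1/73) - 19/2 = -⅛*(-1/73) - 19/2 = 1/584 - 19/2 = -5547/584 ≈ -9.4983)
m = 9/4 (m = (7 - 2*(-1))/4 = (7 + 2)/4 = (¼)*9 = 9/4 ≈ 2.2500)
(f + m)*127 = (-5547/584 + 9/4)*127 = -4233/584*127 = -537591/584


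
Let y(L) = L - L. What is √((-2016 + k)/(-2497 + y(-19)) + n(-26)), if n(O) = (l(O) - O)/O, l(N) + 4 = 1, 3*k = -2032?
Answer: √7359622842/194766 ≈ 0.44047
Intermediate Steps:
k = -2032/3 (k = (⅓)*(-2032) = -2032/3 ≈ -677.33)
l(N) = -3 (l(N) = -4 + 1 = -3)
y(L) = 0
n(O) = (-3 - O)/O
√((-2016 + k)/(-2497 + y(-19)) + n(-26)) = √((-2016 - 2032/3)/(-2497 + 0) + (-3 - 1*(-26))/(-26)) = √(-8080/3/(-2497) - (-3 + 26)/26) = √(-8080/3*(-1/2497) - 1/26*23) = √(8080/7491 - 23/26) = √(37787/194766) = √7359622842/194766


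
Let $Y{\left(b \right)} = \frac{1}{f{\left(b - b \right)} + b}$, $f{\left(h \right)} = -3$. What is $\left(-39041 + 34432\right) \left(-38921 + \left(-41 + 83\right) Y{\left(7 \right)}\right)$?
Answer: $\frac{358676989}{2} \approx 1.7934 \cdot 10^{8}$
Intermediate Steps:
$Y{\left(b \right)} = \frac{1}{-3 + b}$
$\left(-39041 + 34432\right) \left(-38921 + \left(-41 + 83\right) Y{\left(7 \right)}\right) = \left(-39041 + 34432\right) \left(-38921 + \frac{-41 + 83}{-3 + 7}\right) = - 4609 \left(-38921 + \frac{42}{4}\right) = - 4609 \left(-38921 + 42 \cdot \frac{1}{4}\right) = - 4609 \left(-38921 + \frac{21}{2}\right) = \left(-4609\right) \left(- \frac{77821}{2}\right) = \frac{358676989}{2}$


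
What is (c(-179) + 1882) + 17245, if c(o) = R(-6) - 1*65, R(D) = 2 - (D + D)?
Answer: 19076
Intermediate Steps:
R(D) = 2 - 2*D
c(o) = -51 (c(o) = (2 - 2*(-6)) - 1*65 = (2 + 12) - 65 = 14 - 65 = -51)
(c(-179) + 1882) + 17245 = (-51 + 1882) + 17245 = 1831 + 17245 = 19076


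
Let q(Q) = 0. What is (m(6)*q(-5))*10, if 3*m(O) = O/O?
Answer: 0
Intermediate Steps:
m(O) = ⅓ (m(O) = (O/O)/3 = (⅓)*1 = ⅓)
(m(6)*q(-5))*10 = ((⅓)*0)*10 = 0*10 = 0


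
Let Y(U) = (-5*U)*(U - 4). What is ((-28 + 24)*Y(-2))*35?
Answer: 8400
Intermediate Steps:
Y(U) = -5*U*(-4 + U) (Y(U) = (-5*U)*(-4 + U) = -5*U*(-4 + U))
((-28 + 24)*Y(-2))*35 = ((-28 + 24)*(5*(-2)*(4 - 1*(-2))))*35 = -20*(-2)*(4 + 2)*35 = -20*(-2)*6*35 = -4*(-60)*35 = 240*35 = 8400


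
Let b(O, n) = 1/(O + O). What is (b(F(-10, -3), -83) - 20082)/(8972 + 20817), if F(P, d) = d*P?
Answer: -1204919/1787340 ≈ -0.67414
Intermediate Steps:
F(P, d) = P*d
b(O, n) = 1/(2*O)
(b(F(-10, -3), -83) - 20082)/(8972 + 20817) = (1/(2*((-10*(-3)))) - 20082)/(8972 + 20817) = ((1/2)/30 - 20082)/29789 = ((1/2)*(1/30) - 20082)*(1/29789) = (1/60 - 20082)*(1/29789) = -1204919/60*1/29789 = -1204919/1787340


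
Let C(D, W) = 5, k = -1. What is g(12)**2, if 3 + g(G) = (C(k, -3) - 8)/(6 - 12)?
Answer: 25/4 ≈ 6.2500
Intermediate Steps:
g(G) = -5/2 (g(G) = -3 + (5 - 8)/(6 - 12) = -3 - 3/(-6) = -3 - 3*(-1/6) = -3 + 1/2 = -5/2)
g(12)**2 = (-5/2)**2 = 25/4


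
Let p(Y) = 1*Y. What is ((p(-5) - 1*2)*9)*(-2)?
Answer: 126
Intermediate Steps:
p(Y) = Y
((p(-5) - 1*2)*9)*(-2) = ((-5 - 1*2)*9)*(-2) = ((-5 - 2)*9)*(-2) = -7*9*(-2) = -63*(-2) = 126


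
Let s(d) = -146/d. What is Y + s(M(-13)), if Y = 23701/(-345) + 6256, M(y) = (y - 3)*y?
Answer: 221975191/35880 ≈ 6186.6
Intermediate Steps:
M(y) = y*(-3 + y) (M(y) = (-3 + y)*y = y*(-3 + y))
Y = 2134619/345 (Y = 23701*(-1/345) + 6256 = -23701/345 + 6256 = 2134619/345 ≈ 6187.3)
Y + s(M(-13)) = 2134619/345 - 146*(-1/(13*(-3 - 13))) = 2134619/345 - 146/((-13*(-16))) = 2134619/345 - 146/208 = 2134619/345 - 146*1/208 = 2134619/345 - 73/104 = 221975191/35880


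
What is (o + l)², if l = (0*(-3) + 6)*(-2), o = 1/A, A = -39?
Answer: 219961/1521 ≈ 144.62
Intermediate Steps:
o = -1/39 (o = 1/(-39) = -1/39 ≈ -0.025641)
l = -12 (l = (0 + 6)*(-2) = 6*(-2) = -12)
(o + l)² = (-1/39 - 12)² = (-469/39)² = 219961/1521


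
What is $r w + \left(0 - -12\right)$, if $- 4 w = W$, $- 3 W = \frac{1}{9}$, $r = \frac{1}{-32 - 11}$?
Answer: $\frac{55727}{4644} \approx 12.0$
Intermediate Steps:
$r = - \frac{1}{43}$ ($r = \frac{1}{-43} = - \frac{1}{43} \approx -0.023256$)
$W = - \frac{1}{27}$ ($W = - \frac{1}{3 \cdot 9} = \left(- \frac{1}{3}\right) \frac{1}{9} = - \frac{1}{27} \approx -0.037037$)
$w = \frac{1}{108}$ ($w = \left(- \frac{1}{4}\right) \left(- \frac{1}{27}\right) = \frac{1}{108} \approx 0.0092593$)
$r w + \left(0 - -12\right) = \left(- \frac{1}{43}\right) \frac{1}{108} + \left(0 - -12\right) = - \frac{1}{4644} + \left(0 + 12\right) = - \frac{1}{4644} + 12 = \frac{55727}{4644}$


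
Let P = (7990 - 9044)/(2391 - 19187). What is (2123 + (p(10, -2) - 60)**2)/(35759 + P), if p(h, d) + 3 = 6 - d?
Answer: 231192/1605907 ≈ 0.14396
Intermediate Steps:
p(h, d) = 3 - d (p(h, d) = -3 + (6 - d) = 3 - d)
P = 31/494 (P = -1054/(-16796) = -1054*(-1/16796) = 31/494 ≈ 0.062753)
(2123 + (p(10, -2) - 60)**2)/(35759 + P) = (2123 + ((3 - 1*(-2)) - 60)**2)/(35759 + 31/494) = (2123 + ((3 + 2) - 60)**2)/(17664977/494) = (2123 + (5 - 60)**2)*(494/17664977) = (2123 + (-55)**2)*(494/17664977) = (2123 + 3025)*(494/17664977) = 5148*(494/17664977) = 231192/1605907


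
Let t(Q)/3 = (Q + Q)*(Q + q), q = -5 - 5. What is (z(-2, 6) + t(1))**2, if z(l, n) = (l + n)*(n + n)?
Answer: 36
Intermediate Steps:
q = -10
z(l, n) = 2*n*(l + n) (z(l, n) = (l + n)*(2*n) = 2*n*(l + n))
t(Q) = 6*Q*(-10 + Q) (t(Q) = 3*((Q + Q)*(Q - 10)) = 3*((2*Q)*(-10 + Q)) = 3*(2*Q*(-10 + Q)) = 6*Q*(-10 + Q))
(z(-2, 6) + t(1))**2 = (2*6*(-2 + 6) + 6*1*(-10 + 1))**2 = (2*6*4 + 6*1*(-9))**2 = (48 - 54)**2 = (-6)**2 = 36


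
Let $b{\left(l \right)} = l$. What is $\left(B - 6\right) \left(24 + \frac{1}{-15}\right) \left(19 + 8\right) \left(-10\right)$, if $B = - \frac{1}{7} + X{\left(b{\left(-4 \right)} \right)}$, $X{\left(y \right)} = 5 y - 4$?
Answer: $\frac{1363482}{7} \approx 1.9478 \cdot 10^{5}$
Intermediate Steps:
$X{\left(y \right)} = -4 + 5 y$
$B = - \frac{169}{7}$ ($B = - \frac{1}{7} + \left(-4 + 5 \left(-4\right)\right) = \left(-1\right) \frac{1}{7} - 24 = - \frac{1}{7} - 24 = - \frac{169}{7} \approx -24.143$)
$\left(B - 6\right) \left(24 + \frac{1}{-15}\right) \left(19 + 8\right) \left(-10\right) = \left(- \frac{169}{7} - 6\right) \left(24 + \frac{1}{-15}\right) \left(19 + 8\right) \left(-10\right) = - \frac{211 \left(24 - \frac{1}{15}\right) 27}{7} \left(-10\right) = - \frac{211 \cdot \frac{359}{15} \cdot 27}{7} \left(-10\right) = \left(- \frac{211}{7}\right) \frac{3231}{5} \left(-10\right) = \left(- \frac{681741}{35}\right) \left(-10\right) = \frac{1363482}{7}$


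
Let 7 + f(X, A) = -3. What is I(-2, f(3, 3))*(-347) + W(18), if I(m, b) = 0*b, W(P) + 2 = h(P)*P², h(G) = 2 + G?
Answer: 6478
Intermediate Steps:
f(X, A) = -10 (f(X, A) = -7 - 3 = -10)
W(P) = -2 + P²*(2 + P) (W(P) = -2 + (2 + P)*P² = -2 + P²*(2 + P))
I(m, b) = 0
I(-2, f(3, 3))*(-347) + W(18) = 0*(-347) + (-2 + 18²*(2 + 18)) = 0 + (-2 + 324*20) = 0 + (-2 + 6480) = 0 + 6478 = 6478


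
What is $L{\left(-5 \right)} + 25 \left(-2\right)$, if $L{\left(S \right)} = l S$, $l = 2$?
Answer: $-60$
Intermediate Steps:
$L{\left(S \right)} = 2 S$
$L{\left(-5 \right)} + 25 \left(-2\right) = 2 \left(-5\right) + 25 \left(-2\right) = -10 - 50 = -60$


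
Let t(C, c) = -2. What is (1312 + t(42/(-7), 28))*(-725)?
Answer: -949750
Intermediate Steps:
(1312 + t(42/(-7), 28))*(-725) = (1312 - 2)*(-725) = 1310*(-725) = -949750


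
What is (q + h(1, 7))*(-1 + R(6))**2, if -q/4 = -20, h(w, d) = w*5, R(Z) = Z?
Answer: 2125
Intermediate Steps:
h(w, d) = 5*w
q = 80 (q = -4*(-20) = 80)
(q + h(1, 7))*(-1 + R(6))**2 = (80 + 5*1)*(-1 + 6)**2 = (80 + 5)*5**2 = 85*25 = 2125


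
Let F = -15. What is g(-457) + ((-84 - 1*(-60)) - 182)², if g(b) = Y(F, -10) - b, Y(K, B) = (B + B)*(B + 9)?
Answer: 42913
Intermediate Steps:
Y(K, B) = 2*B*(9 + B) (Y(K, B) = (2*B)*(9 + B) = 2*B*(9 + B))
g(b) = 20 - b (g(b) = 2*(-10)*(9 - 10) - b = 2*(-10)*(-1) - b = 20 - b)
g(-457) + ((-84 - 1*(-60)) - 182)² = (20 - 1*(-457)) + ((-84 - 1*(-60)) - 182)² = (20 + 457) + ((-84 + 60) - 182)² = 477 + (-24 - 182)² = 477 + (-206)² = 477 + 42436 = 42913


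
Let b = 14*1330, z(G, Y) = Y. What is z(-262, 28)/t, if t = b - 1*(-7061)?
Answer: 28/25681 ≈ 0.0010903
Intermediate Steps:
b = 18620
t = 25681 (t = 18620 - 1*(-7061) = 18620 + 7061 = 25681)
z(-262, 28)/t = 28/25681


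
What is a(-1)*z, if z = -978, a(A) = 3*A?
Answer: 2934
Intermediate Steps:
a(-1)*z = (3*(-1))*(-978) = -3*(-978) = 2934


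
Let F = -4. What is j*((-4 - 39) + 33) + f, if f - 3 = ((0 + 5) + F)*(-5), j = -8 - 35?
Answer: 428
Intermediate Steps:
j = -43
f = -2 (f = 3 + ((0 + 5) - 4)*(-5) = 3 + (5 - 4)*(-5) = 3 + 1*(-5) = 3 - 5 = -2)
j*((-4 - 39) + 33) + f = -43*((-4 - 39) + 33) - 2 = -43*(-43 + 33) - 2 = -43*(-10) - 2 = 430 - 2 = 428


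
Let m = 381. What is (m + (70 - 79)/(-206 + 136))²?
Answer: 711769041/4900 ≈ 1.4526e+5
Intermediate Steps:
(m + (70 - 79)/(-206 + 136))² = (381 + (70 - 79)/(-206 + 136))² = (381 - 9/(-70))² = (381 - 9*(-1/70))² = (381 + 9/70)² = (26679/70)² = 711769041/4900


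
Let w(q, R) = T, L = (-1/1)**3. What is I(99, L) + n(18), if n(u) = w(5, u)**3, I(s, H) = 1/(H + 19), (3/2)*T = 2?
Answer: 131/54 ≈ 2.4259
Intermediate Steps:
L = -1 (L = (-1*1)**3 = (-1)**3 = -1)
T = 4/3 (T = (2/3)*2 = 4/3 ≈ 1.3333)
I(s, H) = 1/(19 + H)
w(q, R) = 4/3
n(u) = 64/27 (n(u) = (4/3)**3 = 64/27)
I(99, L) + n(18) = 1/(19 - 1) + 64/27 = 1/18 + 64/27 = 131/54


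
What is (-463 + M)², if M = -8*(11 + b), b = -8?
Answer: 237169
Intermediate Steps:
M = -24 (M = -8*(11 - 8) = -8*3 = -24)
(-463 + M)² = (-463 - 24)² = (-487)² = 237169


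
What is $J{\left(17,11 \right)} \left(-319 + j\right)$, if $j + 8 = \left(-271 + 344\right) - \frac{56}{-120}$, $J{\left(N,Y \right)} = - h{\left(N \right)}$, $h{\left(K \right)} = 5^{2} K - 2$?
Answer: $\frac{536223}{5} \approx 1.0724 \cdot 10^{5}$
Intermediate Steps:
$h{\left(K \right)} = -2 + 25 K$ ($h{\left(K \right)} = 25 K - 2 = -2 + 25 K$)
$J{\left(N,Y \right)} = 2 - 25 N$ ($J{\left(N,Y \right)} = - (-2 + 25 N) = 2 - 25 N$)
$j = \frac{982}{15}$ ($j = -8 + \left(\left(-271 + 344\right) - \frac{56}{-120}\right) = -8 + \left(73 - - \frac{7}{15}\right) = -8 + \left(73 + \frac{7}{15}\right) = -8 + \frac{1102}{15} = \frac{982}{15} \approx 65.467$)
$J{\left(17,11 \right)} \left(-319 + j\right) = \left(2 - 425\right) \left(-319 + \frac{982}{15}\right) = \left(2 - 425\right) \left(- \frac{3803}{15}\right) = \left(-423\right) \left(- \frac{3803}{15}\right) = \frac{536223}{5}$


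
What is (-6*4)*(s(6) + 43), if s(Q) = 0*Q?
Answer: -1032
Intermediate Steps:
s(Q) = 0
(-6*4)*(s(6) + 43) = (-6*4)*(0 + 43) = -24*43 = -1032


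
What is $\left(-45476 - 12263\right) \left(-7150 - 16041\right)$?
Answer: $1339025149$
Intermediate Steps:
$\left(-45476 - 12263\right) \left(-7150 - 16041\right) = \left(-57739\right) \left(-23191\right) = 1339025149$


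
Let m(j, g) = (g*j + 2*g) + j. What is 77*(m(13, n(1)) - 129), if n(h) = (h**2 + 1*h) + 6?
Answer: 308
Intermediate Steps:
n(h) = 6 + h + h**2 (n(h) = (h**2 + h) + 6 = (h + h**2) + 6 = 6 + h + h**2)
m(j, g) = j + 2*g + g*j (m(j, g) = (2*g + g*j) + j = j + 2*g + g*j)
77*(m(13, n(1)) - 129) = 77*((13 + 2*(6 + 1 + 1**2) + (6 + 1 + 1**2)*13) - 129) = 77*((13 + 2*(6 + 1 + 1) + (6 + 1 + 1)*13) - 129) = 77*((13 + 2*8 + 8*13) - 129) = 77*((13 + 16 + 104) - 129) = 77*(133 - 129) = 77*4 = 308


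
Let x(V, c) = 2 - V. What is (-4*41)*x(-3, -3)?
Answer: -820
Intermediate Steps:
(-4*41)*x(-3, -3) = (-4*41)*(2 - 1*(-3)) = -164*(2 + 3) = -164*5 = -820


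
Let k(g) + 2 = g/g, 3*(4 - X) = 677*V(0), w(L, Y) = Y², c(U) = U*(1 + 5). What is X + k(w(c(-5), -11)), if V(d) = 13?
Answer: -8792/3 ≈ -2930.7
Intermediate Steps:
c(U) = 6*U (c(U) = U*6 = 6*U)
X = -8789/3 (X = 4 - 677*13/3 = 4 - ⅓*8801 = 4 - 8801/3 = -8789/3 ≈ -2929.7)
k(g) = -1 (k(g) = -2 + g/g = -2 + 1 = -1)
X + k(w(c(-5), -11)) = -8789/3 - 1 = -8792/3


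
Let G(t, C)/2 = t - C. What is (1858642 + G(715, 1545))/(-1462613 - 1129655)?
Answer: -928491/1296134 ≈ -0.71635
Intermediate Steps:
G(t, C) = -2*C + 2*t (G(t, C) = 2*(t - C) = -2*C + 2*t)
(1858642 + G(715, 1545))/(-1462613 - 1129655) = (1858642 + (-2*1545 + 2*715))/(-1462613 - 1129655) = (1858642 + (-3090 + 1430))/(-2592268) = (1858642 - 1660)*(-1/2592268) = 1856982*(-1/2592268) = -928491/1296134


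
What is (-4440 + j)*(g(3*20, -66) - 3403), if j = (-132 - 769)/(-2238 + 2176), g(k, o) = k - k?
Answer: 933711737/62 ≈ 1.5060e+7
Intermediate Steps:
g(k, o) = 0
j = 901/62 (j = -901/(-62) = -901*(-1/62) = 901/62 ≈ 14.532)
(-4440 + j)*(g(3*20, -66) - 3403) = (-4440 + 901/62)*(0 - 3403) = -274379/62*(-3403) = 933711737/62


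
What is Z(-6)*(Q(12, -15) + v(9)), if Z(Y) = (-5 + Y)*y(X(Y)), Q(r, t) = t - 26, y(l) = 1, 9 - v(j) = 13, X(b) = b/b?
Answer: 495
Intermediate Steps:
X(b) = 1
v(j) = -4 (v(j) = 9 - 1*13 = 9 - 13 = -4)
Q(r, t) = -26 + t
Z(Y) = -5 + Y (Z(Y) = (-5 + Y)*1 = -5 + Y)
Z(-6)*(Q(12, -15) + v(9)) = (-5 - 6)*((-26 - 15) - 4) = -11*(-41 - 4) = -11*(-45) = 495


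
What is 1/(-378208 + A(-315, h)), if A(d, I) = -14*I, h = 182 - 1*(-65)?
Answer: -1/381666 ≈ -2.6201e-6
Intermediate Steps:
h = 247 (h = 182 + 65 = 247)
1/(-378208 + A(-315, h)) = 1/(-378208 - 14*247) = 1/(-378208 - 3458) = 1/(-381666) = -1/381666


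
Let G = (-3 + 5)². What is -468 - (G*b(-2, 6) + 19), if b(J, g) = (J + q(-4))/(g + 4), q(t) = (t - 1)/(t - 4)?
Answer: -9729/20 ≈ -486.45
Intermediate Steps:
q(t) = (-1 + t)/(-4 + t)
b(J, g) = (5/8 + J)/(4 + g) (b(J, g) = (J + (-1 - 4)/(-4 - 4))/(g + 4) = (J - 5/(-8))/(4 + g) = (J - ⅛*(-5))/(4 + g) = (J + 5/8)/(4 + g) = (5/8 + J)/(4 + g))
G = 4 (G = 2² = 4)
-468 - (G*b(-2, 6) + 19) = -468 - (4*((5/8 - 2)/(4 + 6)) + 19) = -468 - (4*(-11/8/10) + 19) = -468 - (4*((⅒)*(-11/8)) + 19) = -468 - (4*(-11/80) + 19) = -468 - (-11/20 + 19) = -468 - 1*369/20 = -468 - 369/20 = -9729/20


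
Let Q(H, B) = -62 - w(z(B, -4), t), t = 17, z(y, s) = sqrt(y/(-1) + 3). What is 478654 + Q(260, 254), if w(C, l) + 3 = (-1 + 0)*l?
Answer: 478612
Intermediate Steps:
z(y, s) = sqrt(3 - y) (z(y, s) = sqrt(y*(-1) + 3) = sqrt(-y + 3) = sqrt(3 - y))
w(C, l) = -3 - l (w(C, l) = -3 + (-1 + 0)*l = -3 - l)
Q(H, B) = -42 (Q(H, B) = -62 - (-3 - 1*17) = -62 - (-3 - 17) = -62 - 1*(-20) = -62 + 20 = -42)
478654 + Q(260, 254) = 478654 - 42 = 478612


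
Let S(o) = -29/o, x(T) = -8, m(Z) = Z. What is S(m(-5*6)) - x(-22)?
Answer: 269/30 ≈ 8.9667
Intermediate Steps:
S(m(-5*6)) - x(-22) = -29/((-5*6)) - 1*(-8) = -29/(-30) + 8 = -29*(-1/30) + 8 = 29/30 + 8 = 269/30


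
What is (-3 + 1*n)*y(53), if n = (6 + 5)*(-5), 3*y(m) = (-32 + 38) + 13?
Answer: -1102/3 ≈ -367.33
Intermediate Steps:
y(m) = 19/3 (y(m) = ((-32 + 38) + 13)/3 = (6 + 13)/3 = (⅓)*19 = 19/3)
n = -55 (n = 11*(-5) = -55)
(-3 + 1*n)*y(53) = (-3 + 1*(-55))*(19/3) = (-3 - 55)*(19/3) = -58*19/3 = -1102/3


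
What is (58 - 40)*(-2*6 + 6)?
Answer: -108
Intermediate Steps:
(58 - 40)*(-2*6 + 6) = 18*(-12 + 6) = 18*(-6) = -108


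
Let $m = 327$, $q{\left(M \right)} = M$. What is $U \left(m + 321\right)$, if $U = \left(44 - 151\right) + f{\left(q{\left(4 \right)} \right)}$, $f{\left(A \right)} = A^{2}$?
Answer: $-58968$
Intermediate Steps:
$U = -91$ ($U = \left(44 - 151\right) + 4^{2} = -107 + 16 = -91$)
$U \left(m + 321\right) = - 91 \left(327 + 321\right) = \left(-91\right) 648 = -58968$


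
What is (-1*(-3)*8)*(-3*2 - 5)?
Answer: -264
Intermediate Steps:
(-1*(-3)*8)*(-3*2 - 5) = (3*8)*(-6 - 5) = 24*(-11) = -264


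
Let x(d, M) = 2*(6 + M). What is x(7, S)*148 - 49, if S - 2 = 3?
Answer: 3207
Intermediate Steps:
S = 5 (S = 2 + 3 = 5)
x(d, M) = 12 + 2*M
x(7, S)*148 - 49 = (12 + 2*5)*148 - 49 = (12 + 10)*148 - 49 = 22*148 - 49 = 3256 - 49 = 3207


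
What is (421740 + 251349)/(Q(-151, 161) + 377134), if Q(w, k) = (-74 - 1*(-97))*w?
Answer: 673089/373661 ≈ 1.8013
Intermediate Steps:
Q(w, k) = 23*w (Q(w, k) = (-74 + 97)*w = 23*w)
(421740 + 251349)/(Q(-151, 161) + 377134) = (421740 + 251349)/(23*(-151) + 377134) = 673089/(-3473 + 377134) = 673089/373661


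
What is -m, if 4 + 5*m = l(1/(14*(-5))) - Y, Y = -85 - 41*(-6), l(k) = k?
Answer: 11551/350 ≈ 33.003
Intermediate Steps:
Y = 161 (Y = -85 + 246 = 161)
m = -11551/350 (m = -4/5 + (1/(14*(-5)) - 1*161)/5 = -4/5 + (1/(-70) - 161)/5 = -4/5 + (-1/70 - 161)/5 = -4/5 + (1/5)*(-11271/70) = -4/5 - 11271/350 = -11551/350 ≈ -33.003)
-m = -1*(-11551/350) = 11551/350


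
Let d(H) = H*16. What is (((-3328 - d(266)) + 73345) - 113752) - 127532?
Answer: -175523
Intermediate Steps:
d(H) = 16*H
(((-3328 - d(266)) + 73345) - 113752) - 127532 = (((-3328 - 16*266) + 73345) - 113752) - 127532 = (((-3328 - 1*4256) + 73345) - 113752) - 127532 = (((-3328 - 4256) + 73345) - 113752) - 127532 = ((-7584 + 73345) - 113752) - 127532 = (65761 - 113752) - 127532 = -47991 - 127532 = -175523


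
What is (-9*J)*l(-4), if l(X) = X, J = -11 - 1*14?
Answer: -900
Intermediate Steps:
J = -25 (J = -11 - 14 = -25)
(-9*J)*l(-4) = -9*(-25)*(-4) = 225*(-4) = -900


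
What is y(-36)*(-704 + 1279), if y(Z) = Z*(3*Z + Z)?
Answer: 2980800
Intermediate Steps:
y(Z) = 4*Z**2 (y(Z) = Z*(4*Z) = 4*Z**2)
y(-36)*(-704 + 1279) = (4*(-36)**2)*(-704 + 1279) = (4*1296)*575 = 5184*575 = 2980800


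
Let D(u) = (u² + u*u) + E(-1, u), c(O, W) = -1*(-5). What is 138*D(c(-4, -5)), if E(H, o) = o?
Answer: 7590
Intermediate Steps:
c(O, W) = 5
D(u) = u + 2*u² (D(u) = (u² + u*u) + u = (u² + u²) + u = 2*u² + u = u + 2*u²)
138*D(c(-4, -5)) = 138*(5*(1 + 2*5)) = 138*(5*(1 + 10)) = 138*(5*11) = 138*55 = 7590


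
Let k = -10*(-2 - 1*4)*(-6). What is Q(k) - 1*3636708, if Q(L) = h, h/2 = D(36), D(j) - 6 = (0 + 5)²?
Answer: -3636646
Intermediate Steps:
D(j) = 31 (D(j) = 6 + (0 + 5)² = 6 + 5² = 6 + 25 = 31)
k = -360 (k = -10*(-2 - 4)*(-6) = -10*(-6)*(-6) = 60*(-6) = -360)
h = 62 (h = 2*31 = 62)
Q(L) = 62
Q(k) - 1*3636708 = 62 - 1*3636708 = 62 - 3636708 = -3636646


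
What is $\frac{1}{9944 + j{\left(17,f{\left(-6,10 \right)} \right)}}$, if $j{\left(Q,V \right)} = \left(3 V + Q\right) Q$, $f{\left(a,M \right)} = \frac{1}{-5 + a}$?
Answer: $\frac{11}{112512} \approx 9.7767 \cdot 10^{-5}$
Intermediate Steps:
$j{\left(Q,V \right)} = Q \left(Q + 3 V\right)$ ($j{\left(Q,V \right)} = \left(Q + 3 V\right) Q = Q \left(Q + 3 V\right)$)
$\frac{1}{9944 + j{\left(17,f{\left(-6,10 \right)} \right)}} = \frac{1}{9944 + 17 \left(17 + \frac{3}{-5 - 6}\right)} = \frac{1}{9944 + 17 \left(17 + \frac{3}{-11}\right)} = \frac{1}{9944 + 17 \left(17 + 3 \left(- \frac{1}{11}\right)\right)} = \frac{1}{9944 + 17 \left(17 - \frac{3}{11}\right)} = \frac{1}{9944 + 17 \cdot \frac{184}{11}} = \frac{1}{9944 + \frac{3128}{11}} = \frac{1}{\frac{112512}{11}} = \frac{11}{112512}$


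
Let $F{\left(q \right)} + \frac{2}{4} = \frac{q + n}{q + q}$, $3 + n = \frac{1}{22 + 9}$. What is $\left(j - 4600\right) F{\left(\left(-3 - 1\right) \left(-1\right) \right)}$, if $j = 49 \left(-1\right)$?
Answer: $\frac{106927}{62} \approx 1724.6$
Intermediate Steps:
$n = - \frac{92}{31}$ ($n = -3 + \frac{1}{22 + 9} = -3 + \frac{1}{31} = - \frac{92}{31} \approx -2.9677$)
$j = -49$
$F{\left(q \right)} = - \frac{1}{2} + \frac{- \frac{92}{31} + q}{2 q}$ ($F{\left(q \right)} = - \frac{1}{2} + \frac{q - \frac{92}{31}}{q + q} = - \frac{1}{2} + \frac{- \frac{92}{31} + q}{2 q}$)
$\left(j - 4600\right) F{\left(\left(-3 - 1\right) \left(-1\right) \right)} = \left(-49 - 4600\right) \left(- \frac{46}{31 \left(-3 - 1\right) \left(-1\right)}\right) = - 4649 \left(- \frac{46}{31 \left(\left(-4\right) \left(-1\right)\right)}\right) = - 4649 \left(- \frac{46}{31 \cdot 4}\right) = - 4649 \left(\left(- \frac{46}{31}\right) \frac{1}{4}\right) = \left(-4649\right) \left(- \frac{23}{62}\right) = \frac{106927}{62}$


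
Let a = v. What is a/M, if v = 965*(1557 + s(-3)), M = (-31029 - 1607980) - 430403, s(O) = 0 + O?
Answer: -249935/344902 ≈ -0.72466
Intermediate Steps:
s(O) = O
M = -2069412 (M = -1639009 - 430403 = -2069412)
v = 1499610 (v = 965*(1557 - 3) = 965*1554 = 1499610)
a = 1499610
a/M = 1499610/(-2069412) = 1499610*(-1/2069412) = -249935/344902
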